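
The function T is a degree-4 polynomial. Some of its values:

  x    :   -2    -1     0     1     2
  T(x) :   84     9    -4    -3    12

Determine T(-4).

852

Write T(x) = ax^4 + bx³ + cx² + dx + e; the 5 given values yield a linear system in the 5 coefficients.
Solving, T(x) = 2x^4 - 4x³ + 5x² - 2x - 4.
Then T(-4) = 852.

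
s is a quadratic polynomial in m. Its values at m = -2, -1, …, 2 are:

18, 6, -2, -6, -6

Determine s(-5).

78

First differences: -12, -8, -4, 0. Second differences: 4, 4, 4.
Level-2 differences are constant, so s has degree 2.
Fitting a degree-2 polynomial gives s(m) = 2m² - 6m - 2.
Then s(-5) = 78.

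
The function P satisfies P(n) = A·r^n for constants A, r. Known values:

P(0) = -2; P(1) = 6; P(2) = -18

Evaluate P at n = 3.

54

Consecutive ratio: 6/(-2) = -3, and -18/6 = -3, so r = -3.
Then A·(-3)^0 = -2 gives A = -2, and P(n) = -2·(-3)^n.
P(3) = -2·(-3)^3 = 54.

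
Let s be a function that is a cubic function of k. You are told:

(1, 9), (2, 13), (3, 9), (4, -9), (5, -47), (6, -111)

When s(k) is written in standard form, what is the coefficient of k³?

-1

First differences: 4, -4, -18, -38, -64. Second differences: -8, -14, -20, -26. Third differences: -6, -6, -6.
Level-3 differences are constant, so s has degree 3.
Fitting a degree-3 polynomial gives s(k) = -k³ + 2k² + 5k + 3.
The coefficient of k³ is -1.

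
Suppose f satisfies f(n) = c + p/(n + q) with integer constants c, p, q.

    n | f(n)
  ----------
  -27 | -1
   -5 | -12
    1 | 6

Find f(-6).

(f(n) − c)(n + q) = p for each data point; the three points give a linear system in c and q, then p follows.
Solving: c = 0, q = 3, p = 24, so f(n) = 24/(n + 3).
Then f(-6) = 0 + 24/(-3) = -8.

-8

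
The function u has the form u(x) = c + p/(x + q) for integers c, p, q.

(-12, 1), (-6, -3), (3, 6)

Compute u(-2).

(u(x) − c)(x + q) = p for each data point; the three points give a linear system in c and q, then p follows.
Solving: c = 3, q = 3, p = 18, so u(x) = 3 + 18/(x + 3).
Then u(-2) = 3 + 18/1 = 21.

21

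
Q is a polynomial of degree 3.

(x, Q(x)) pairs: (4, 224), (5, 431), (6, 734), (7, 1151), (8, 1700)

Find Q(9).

2399

First differences: 207, 303, 417, 549. Second differences: 96, 114, 132. Third differences: 18, 18.
Level-3 differences are constant, so Q has degree 3.
Extending the table by one column gives the next first difference 699, so Q(9) = 1700 + 699 = 2399.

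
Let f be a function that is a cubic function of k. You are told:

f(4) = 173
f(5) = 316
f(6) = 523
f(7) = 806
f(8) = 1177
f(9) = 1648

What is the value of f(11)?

Write f(k) = ak³ + bk² + ck + d; the 6 given values yield a linear system in the 4 coefficients.
Solving, f(k) = 2k³ + 2k² + 3k + 1.
Then f(11) = 2938.

2938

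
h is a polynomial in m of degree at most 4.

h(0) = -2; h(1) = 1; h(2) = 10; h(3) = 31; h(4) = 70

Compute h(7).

355

First differences: 3, 9, 21, 39. Second differences: 6, 12, 18. Third differences: 6, 6.
Level-3 differences are constant, so h has degree 3.
Fitting a degree-3 polynomial gives h(m) = m³ + 2m - 2.
Then h(7) = 355.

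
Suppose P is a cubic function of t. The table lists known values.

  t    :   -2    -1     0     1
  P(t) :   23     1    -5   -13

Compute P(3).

Write P(t) = at³ + bt² + ct + d; the 4 given values yield a linear system in the 4 coefficients.
Solving, P(t) = -3t³ - t² - 4t - 5.
Then P(3) = -107.

-107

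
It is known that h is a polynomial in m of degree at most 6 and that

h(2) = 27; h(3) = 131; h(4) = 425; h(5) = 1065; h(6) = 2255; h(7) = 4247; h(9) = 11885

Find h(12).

38417

Write h(m) = am^6 + bm^5 + cm^4 + dm³ + em² + pm + q; the 7 given values yield a linear system in the 7 coefficients.
Solving, the top 2 coefficients vanish, and h(m) = 2m^4 - 2m³ + 3m² - 3m + 5.
Then h(12) = 38417.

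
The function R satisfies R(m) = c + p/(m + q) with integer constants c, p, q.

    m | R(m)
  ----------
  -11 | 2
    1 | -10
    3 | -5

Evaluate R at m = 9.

-2

(R(m) − c)(m + q) = p for each data point; the three points give a linear system in c and q, then p follows.
Solving: c = 0, q = 1, p = -20, so R(m) = -20/(m + 1).
Then R(9) = 0 − 20/10 = -2.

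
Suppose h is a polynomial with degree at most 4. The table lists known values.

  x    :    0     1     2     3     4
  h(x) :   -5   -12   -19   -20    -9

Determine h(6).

73

First differences: -7, -7, -1, 11. Second differences: 0, 6, 12. Third differences: 6, 6.
Level-3 differences are constant, so h has degree 3.
Fitting a degree-3 polynomial gives h(x) = x³ - 3x² - 5x - 5.
Then h(6) = 73.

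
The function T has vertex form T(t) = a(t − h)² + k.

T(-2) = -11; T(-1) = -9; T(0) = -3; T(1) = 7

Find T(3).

39

First differences 2, 6, 10; second difference 4 = 2a, so a = 2.
Expanding, the t-coefficient is −2ah = -4h; matching it to the data gives h = -2, and then k = -11.
So T(t) = 2(t + 2)² − 11.
T(3) = 2·5² − 11 = 39.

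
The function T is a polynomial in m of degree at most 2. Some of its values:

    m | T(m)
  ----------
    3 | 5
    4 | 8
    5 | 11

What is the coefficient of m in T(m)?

3

Write T(m) = am² + bm + c; the 3 given values yield a linear system in the 3 coefficients.
Solving, the leading coefficient vanishes, and T(m) = 3m - 4.
The coefficient of m is 3.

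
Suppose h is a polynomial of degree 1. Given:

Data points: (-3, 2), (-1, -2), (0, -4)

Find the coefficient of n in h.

-2

Write h(n) = an + b; the 3 given values yield a linear system in the 2 coefficients.
Solving, h(n) = -2n - 4.
The coefficient of n is -2.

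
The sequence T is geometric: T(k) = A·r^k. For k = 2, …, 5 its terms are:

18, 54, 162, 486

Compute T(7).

4374

Consecutive ratio: 54/18 = 3, and 162/54 = 3, so r = 3.
Then A·3^2 = 18 gives A = 2, and T(k) = 2·3^k.
T(7) = 2·3^7 = 4374.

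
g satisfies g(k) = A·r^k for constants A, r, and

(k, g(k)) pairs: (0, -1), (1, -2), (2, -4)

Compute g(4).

Consecutive ratio: -2/(-1) = 2, and -4/(-2) = 2, so r = 2.
Then A·2^0 = -1 gives A = -1, and g(k) = -1·2^k.
g(4) = -1·2^4 = -16.

-16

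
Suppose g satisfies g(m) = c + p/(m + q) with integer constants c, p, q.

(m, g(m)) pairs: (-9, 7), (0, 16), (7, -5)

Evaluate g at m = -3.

10

(g(m) − c)(m + q) = p for each data point; the three points give a linear system in c and q, then p follows.
Solving: c = 4, q = -3, p = -36, so g(m) = 4 − 36/(m − 3).
Then g(-3) = 4 − 36/(-6) = 10.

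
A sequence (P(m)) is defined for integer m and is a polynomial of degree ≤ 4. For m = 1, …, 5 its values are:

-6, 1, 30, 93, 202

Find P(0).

First differences: 7, 29, 63, 109. Second differences: 22, 34, 46. Third differences: 12, 12.
Level-3 differences are constant, so P has degree 3.
Fitting a degree-3 polynomial gives P(m) = 2m³ - m² - 4m - 3.
Then P(0) = -3.

-3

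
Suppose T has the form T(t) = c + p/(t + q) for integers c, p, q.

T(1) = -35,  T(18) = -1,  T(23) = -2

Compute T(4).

(T(t) − c)(t + q) = p for each data point; the three points give a linear system in c and q, then p follows.
Solving: c = -5, q = -3, p = 60, so T(t) = -5 + 60/(t − 3).
Then T(4) = -5 + 60/1 = 55.

55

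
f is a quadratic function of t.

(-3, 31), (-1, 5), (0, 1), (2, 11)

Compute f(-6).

115

Write f(t) = at² + bt + c; the 4 given values yield a linear system in the 3 coefficients.
Solving, f(t) = 3t² - t + 1.
Then f(-6) = 115.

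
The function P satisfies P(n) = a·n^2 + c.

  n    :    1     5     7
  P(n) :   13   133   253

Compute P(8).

From P(1) = 13 and P(5) = 133: 1a + c = 13 and 25a + c = 133.
Subtracting: 24a = 120, so a = 5; then c = 13 − 5·1 = 8.
So P(n) = 5n² + 8, and P(8) = 328.

328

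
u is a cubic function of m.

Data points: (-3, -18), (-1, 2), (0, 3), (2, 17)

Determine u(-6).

Write u(m) = am³ + bm² + cm + d; the 4 given values yield a linear system in the 4 coefficients.
Solving, u(m) = m³ + m² + m + 3.
Then u(-6) = -183.

-183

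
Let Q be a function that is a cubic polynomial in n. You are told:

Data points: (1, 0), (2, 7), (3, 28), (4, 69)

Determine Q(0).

1

Write Q(n) = an³ + bn² + cn + d; the 4 given values yield a linear system in the 4 coefficients.
Solving, Q(n) = n³ + n² - 3n + 1.
Then Q(0) = 1.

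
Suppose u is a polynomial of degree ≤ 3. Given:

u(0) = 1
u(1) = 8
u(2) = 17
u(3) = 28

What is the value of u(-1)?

First differences: 7, 9, 11. Second differences: 2, 2.
Level-2 differences are constant, so u has degree 2.
Fitting a degree-2 polynomial gives u(k) = k² + 6k + 1.
Then u(-1) = -4.

-4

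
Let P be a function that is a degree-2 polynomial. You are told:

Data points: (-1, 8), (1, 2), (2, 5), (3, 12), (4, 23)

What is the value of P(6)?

Write P(k) = ak² + bk + c; the 5 given values yield a linear system in the 3 coefficients.
Solving, P(k) = 2k² - 3k + 3.
Then P(6) = 57.

57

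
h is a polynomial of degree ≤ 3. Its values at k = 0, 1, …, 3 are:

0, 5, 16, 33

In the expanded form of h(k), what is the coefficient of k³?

First differences: 5, 11, 17. Second differences: 6, 6.
Level-2 differences are constant, so h has degree 2.
Fitting a degree-2 polynomial gives h(k) = 3k² + 2k.
The coefficient of k³ is 0.

0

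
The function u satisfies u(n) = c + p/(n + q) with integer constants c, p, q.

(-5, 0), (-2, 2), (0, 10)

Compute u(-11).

-1

(u(n) − c)(n + q) = p for each data point; the three points give a linear system in c and q, then p follows.
Solving: c = -2, q = -1, p = -12, so u(n) = -2 − 12/(n − 1).
Then u(-11) = -2 − 12/(-12) = -1.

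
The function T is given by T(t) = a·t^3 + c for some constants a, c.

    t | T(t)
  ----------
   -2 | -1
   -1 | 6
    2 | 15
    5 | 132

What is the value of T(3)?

From T(-2) = -1 and T(-1) = 6: -8a + c = -1 and -1a + c = 6.
Subtracting: 7a = 7, so a = 1; then c = -1 − 1·(-8) = 7.
So T(t) = 1t³ + 7, and T(3) = 34.

34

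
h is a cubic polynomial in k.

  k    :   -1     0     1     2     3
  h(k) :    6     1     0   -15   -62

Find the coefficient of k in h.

First differences: -5, -1, -15, -47. Second differences: 4, -14, -32. Third differences: -18, -18.
Level-3 differences are constant, so h has degree 3.
Fitting a degree-3 polynomial gives h(k) = -3k³ + 2k² + 1.
The coefficient of k is 0.

0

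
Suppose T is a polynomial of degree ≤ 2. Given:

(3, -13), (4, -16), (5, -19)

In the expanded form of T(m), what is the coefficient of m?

Write T(m) = am² + bm + c; the 3 given values yield a linear system in the 3 coefficients.
Solving, the leading coefficient vanishes, and T(m) = -3m - 4.
The coefficient of m is -3.

-3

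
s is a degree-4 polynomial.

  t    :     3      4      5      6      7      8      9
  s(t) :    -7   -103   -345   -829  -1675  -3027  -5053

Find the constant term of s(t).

Write s(t) = at^4 + bt³ + ct² + dt + e; the 7 given values yield a linear system in the 5 coefficients.
Solving, s(t) = -t^4 + 2t³ + 5t + 5.
The constant term is s(0) = 5.

5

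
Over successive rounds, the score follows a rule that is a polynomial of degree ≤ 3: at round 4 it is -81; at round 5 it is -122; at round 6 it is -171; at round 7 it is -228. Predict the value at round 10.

Write the value at n as s(n).
First differences: -41, -49, -57. Second differences: -8, -8.
Level-2 differences are constant, so s has degree 2.
Fitting a degree-2 polynomial gives s(n) = -4n² - 5n + 3.
Then s(10) = -447.

-447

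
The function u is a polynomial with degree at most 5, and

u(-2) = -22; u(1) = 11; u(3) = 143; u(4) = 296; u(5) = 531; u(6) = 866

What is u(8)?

Write u(t) = at^5 + bt^4 + ct³ + dt² + et + p; the 6 given values yield a linear system in the 6 coefficients.
Solving, the top 2 coefficients vanish, and u(t) = 3t³ + 5t² + 7t - 4.
Then u(8) = 1908.

1908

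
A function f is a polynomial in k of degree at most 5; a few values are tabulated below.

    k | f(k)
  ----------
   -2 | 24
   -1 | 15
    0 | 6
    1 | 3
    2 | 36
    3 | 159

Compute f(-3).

51

First differences: -9, -9, -3, 33, 123. Second differences: 0, 6, 36, 90. Third differences: 6, 30, 54. Fourth differences: 24, 24.
Level-4 differences are constant, so f has degree 4.
Fitting a degree-4 polynomial gives f(k) = k^4 + 3k³ + 2k² - 9k + 6.
Then f(-3) = 51.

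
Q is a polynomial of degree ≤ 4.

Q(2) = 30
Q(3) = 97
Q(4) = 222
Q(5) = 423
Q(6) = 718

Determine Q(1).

3

First differences: 67, 125, 201, 295. Second differences: 58, 76, 94. Third differences: 18, 18.
Level-3 differences are constant, so Q has degree 3.
Fitting a degree-3 polynomial gives Q(m) = 3m³ + 2m² - 2.
Then Q(1) = 3.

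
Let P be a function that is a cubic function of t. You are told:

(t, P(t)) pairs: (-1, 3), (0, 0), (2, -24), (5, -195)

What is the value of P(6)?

-312

Write P(t) = at³ + bt² + ct + d; the 4 given values yield a linear system in the 4 coefficients.
Solving, P(t) = -t³ - 2t² - 4t.
Then P(6) = -312.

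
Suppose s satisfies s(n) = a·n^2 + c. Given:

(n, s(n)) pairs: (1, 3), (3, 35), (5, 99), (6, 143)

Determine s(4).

From s(1) = 3 and s(3) = 35: 1a + c = 3 and 9a + c = 35.
Subtracting: 8a = 32, so a = 4; then c = 3 − 4·1 = -1.
So s(n) = 4n² − 1, and s(4) = 63.

63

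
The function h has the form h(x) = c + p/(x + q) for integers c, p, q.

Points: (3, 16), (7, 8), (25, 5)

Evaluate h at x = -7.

(h(x) − c)(x + q) = p for each data point; the three points give a linear system in c and q, then p follows.
Solving: c = 4, q = -1, p = 24, so h(x) = 4 + 24/(x − 1).
Then h(-7) = 4 + 24/(-8) = 1.

1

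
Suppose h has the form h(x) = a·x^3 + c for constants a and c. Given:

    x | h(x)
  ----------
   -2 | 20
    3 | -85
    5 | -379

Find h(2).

From h(-2) = 20 and h(3) = -85: -8a + c = 20 and 27a + c = -85.
Subtracting: 35a = -105, so a = -3; then c = 20 − (-3)·(-8) = -4.
So h(x) = -3x³ − 4, and h(2) = -28.

-28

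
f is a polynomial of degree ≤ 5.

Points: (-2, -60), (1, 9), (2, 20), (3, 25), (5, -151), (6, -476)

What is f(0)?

4

Write f(m) = am^5 + bm^4 + cm³ + dm² + em + p; the 6 given values yield a linear system in the 6 coefficients.
Solving, the leading coefficient vanishes, and f(m) = -m^4 + 4m³ - 2m² + 4m + 4.
The constant term is f(0) = 4.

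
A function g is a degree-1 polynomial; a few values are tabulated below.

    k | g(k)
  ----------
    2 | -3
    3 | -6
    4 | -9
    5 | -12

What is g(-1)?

First differences: -3, -3, -3.
Level-1 differences are constant, so g has degree 1.
Fitting a degree-1 polynomial gives g(k) = -3k + 3.
Then g(-1) = 6.

6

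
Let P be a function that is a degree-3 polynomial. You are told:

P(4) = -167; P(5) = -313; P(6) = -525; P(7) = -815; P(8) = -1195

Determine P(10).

First differences: -146, -212, -290, -380. Second differences: -66, -78, -90. Third differences: -12, -12.
Level-3 differences are constant, so P has degree 3.
Fitting a degree-3 polynomial gives P(x) = -2x³ - 3x² + 3x - 3.
Then P(10) = -2273.

-2273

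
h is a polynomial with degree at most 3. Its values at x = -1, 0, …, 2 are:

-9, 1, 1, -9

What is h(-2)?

-29

First differences: 10, 0, -10. Second differences: -10, -10.
Level-2 differences are constant, so h has degree 2.
Fitting a degree-2 polynomial gives h(x) = -5x² + 5x + 1.
Then h(-2) = -29.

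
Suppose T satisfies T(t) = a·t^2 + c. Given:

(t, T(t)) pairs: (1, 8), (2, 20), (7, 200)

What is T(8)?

260

From T(1) = 8 and T(2) = 20: 1a + c = 8 and 4a + c = 20.
Subtracting: 3a = 12, so a = 4; then c = 8 − 4·1 = 4.
So T(t) = 4t² + 4, and T(8) = 260.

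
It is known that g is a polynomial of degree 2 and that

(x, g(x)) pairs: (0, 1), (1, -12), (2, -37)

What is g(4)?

-123

Write g(x) = ax² + bx + c; the 3 given values yield a linear system in the 3 coefficients.
Solving, g(x) = -6x² - 7x + 1.
Then g(4) = -123.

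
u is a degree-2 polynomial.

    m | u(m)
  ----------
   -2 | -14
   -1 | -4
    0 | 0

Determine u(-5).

Write u(m) = am² + bm + c; the 3 given values yield a linear system in the 3 coefficients.
Solving, u(m) = -3m² + m.
Then u(-5) = -80.

-80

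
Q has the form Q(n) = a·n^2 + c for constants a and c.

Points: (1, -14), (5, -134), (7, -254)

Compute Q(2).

-29

From Q(1) = -14 and Q(5) = -134: 1a + c = -14 and 25a + c = -134.
Subtracting: 24a = -120, so a = -5; then c = -14 − (-5)·1 = -9.
So Q(n) = -5n² − 9, and Q(2) = -29.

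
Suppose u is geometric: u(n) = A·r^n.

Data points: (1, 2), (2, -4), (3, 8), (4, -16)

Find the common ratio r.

-2

Consecutive ratio: -4/2 = -2, and 8/(-4) = -2, so r = -2.
Then A·(-2)^1 = 2 gives A = -1, and u(n) = -1·(-2)^n.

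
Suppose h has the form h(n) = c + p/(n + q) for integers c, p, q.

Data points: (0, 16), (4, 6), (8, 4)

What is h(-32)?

0

(h(n) − c)(n + q) = p for each data point; the three points give a linear system in c and q, then p follows.
Solving: c = 1, q = 2, p = 30, so h(n) = 1 + 30/(n + 2).
Then h(-32) = 1 + 30/(-30) = 0.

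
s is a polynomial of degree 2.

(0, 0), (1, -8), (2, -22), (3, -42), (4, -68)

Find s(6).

-138

First differences: -8, -14, -20, -26. Second differences: -6, -6, -6.
Level-2 differences are constant, so s has degree 2.
Fitting a degree-2 polynomial gives s(k) = -3k² - 5k.
Then s(6) = -138.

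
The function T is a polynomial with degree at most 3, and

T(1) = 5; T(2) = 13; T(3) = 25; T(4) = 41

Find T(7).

113

Write T(m) = am³ + bm² + cm + d; the 4 given values yield a linear system in the 4 coefficients.
Solving, the leading coefficient vanishes, and T(m) = 2m² + 2m + 1.
Then T(7) = 113.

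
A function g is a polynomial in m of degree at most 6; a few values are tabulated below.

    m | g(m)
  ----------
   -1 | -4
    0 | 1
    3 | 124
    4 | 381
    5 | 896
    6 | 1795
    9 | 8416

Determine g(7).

3228

Write g(m) = am^6 + bm^5 + cm^4 + dm³ + em² + pm + q; the 7 given values yield a linear system in the 7 coefficients.
Solving, the top 2 coefficients vanish, and g(m) = m^4 + 3m³ - 4m² - m + 1.
Then g(7) = 3228.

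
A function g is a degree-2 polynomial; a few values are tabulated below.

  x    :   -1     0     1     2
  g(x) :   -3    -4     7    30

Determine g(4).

112

First differences: -1, 11, 23. Second differences: 12, 12.
Level-2 differences are constant, so g has degree 2.
Fitting a degree-2 polynomial gives g(x) = 6x² + 5x - 4.
Then g(4) = 112.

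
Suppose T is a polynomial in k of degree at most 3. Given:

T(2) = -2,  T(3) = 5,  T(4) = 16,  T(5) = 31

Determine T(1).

-5

First differences: 7, 11, 15. Second differences: 4, 4.
Level-2 differences are constant, so T has degree 2.
Fitting a degree-2 polynomial gives T(k) = 2k² - 3k - 4.
Then T(1) = -5.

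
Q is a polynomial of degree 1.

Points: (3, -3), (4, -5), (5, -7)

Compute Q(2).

Write Q(n) = an + b; the 3 given values yield a linear system in the 2 coefficients.
Solving, Q(n) = -2n + 3.
Then Q(2) = -1.

-1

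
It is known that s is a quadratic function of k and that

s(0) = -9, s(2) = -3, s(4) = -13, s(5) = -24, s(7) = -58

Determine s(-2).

Write s(k) = ak² + bk + c; the 5 given values yield a linear system in the 3 coefficients.
Solving, s(k) = -2k² + 7k - 9.
Then s(-2) = -31.

-31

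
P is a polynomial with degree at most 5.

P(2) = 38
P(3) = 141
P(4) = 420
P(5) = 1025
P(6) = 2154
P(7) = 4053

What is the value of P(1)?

9

First differences: 103, 279, 605, 1129, 1899. Second differences: 176, 326, 524, 770. Third differences: 150, 198, 246. Fourth differences: 48, 48.
Level-4 differences are constant, so P has degree 4.
Fitting a degree-4 polynomial gives P(k) = 2k^4 - 3k³ + 5k² + 5k.
Then P(1) = 9.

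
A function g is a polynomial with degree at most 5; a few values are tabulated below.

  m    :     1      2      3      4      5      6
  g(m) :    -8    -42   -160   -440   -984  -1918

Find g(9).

-8680

First differences: -34, -118, -280, -544, -934. Second differences: -84, -162, -264, -390. Third differences: -78, -102, -126. Fourth differences: -24, -24.
Level-4 differences are constant, so g has degree 4.
Fitting a degree-4 polynomial gives g(m) = -m^4 - 3m³ + m² - m - 4.
Then g(9) = -8680.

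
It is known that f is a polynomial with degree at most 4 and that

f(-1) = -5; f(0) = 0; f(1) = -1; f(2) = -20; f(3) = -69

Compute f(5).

First differences: 5, -1, -19, -49. Second differences: -6, -18, -30. Third differences: -12, -12.
Level-3 differences are constant, so f has degree 3.
Fitting a degree-3 polynomial gives f(t) = -2t³ - 3t² + 4t.
Then f(5) = -305.

-305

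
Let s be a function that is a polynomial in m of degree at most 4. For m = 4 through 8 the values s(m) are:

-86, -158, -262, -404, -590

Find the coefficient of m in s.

First differences: -72, -104, -142, -186. Second differences: -32, -38, -44. Third differences: -6, -6.
Level-3 differences are constant, so s has degree 3.
Fitting a degree-3 polynomial gives s(m) = -m³ - m² - 2m + 2.
The coefficient of m is -2.

-2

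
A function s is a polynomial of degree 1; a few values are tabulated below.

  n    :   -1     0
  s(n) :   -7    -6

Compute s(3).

-3

Write s(n) = an + b; the 2 given values yield a linear system in the 2 coefficients.
Solving, s(n) = n - 6.
Then s(3) = -3.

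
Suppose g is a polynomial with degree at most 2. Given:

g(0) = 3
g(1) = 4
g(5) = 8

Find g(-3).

0

Write g(k) = ak² + bk + c; the 3 given values yield a linear system in the 3 coefficients.
Solving, the leading coefficient vanishes, and g(k) = k + 3.
Then g(-3) = 0.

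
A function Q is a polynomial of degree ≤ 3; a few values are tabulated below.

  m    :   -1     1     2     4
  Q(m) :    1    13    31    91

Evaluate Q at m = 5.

Write Q(m) = am³ + bm² + cm + d; the 4 given values yield a linear system in the 4 coefficients.
Solving, the leading coefficient vanishes, and Q(m) = 4m² + 6m + 3.
Then Q(5) = 133.

133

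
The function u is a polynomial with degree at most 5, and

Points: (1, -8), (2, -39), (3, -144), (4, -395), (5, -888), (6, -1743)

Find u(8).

First differences: -31, -105, -251, -493, -855. Second differences: -74, -146, -242, -362. Third differences: -72, -96, -120. Fourth differences: -24, -24.
Level-4 differences are constant, so u has degree 4.
Fitting a degree-4 polynomial gives u(t) = -t^4 - 2t³ - 2t - 3.
Then u(8) = -5139.

-5139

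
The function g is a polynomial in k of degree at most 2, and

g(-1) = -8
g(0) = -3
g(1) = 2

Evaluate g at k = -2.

-13

First differences: 5, 5.
Level-1 differences are constant, so g has degree 1.
Fitting a degree-1 polynomial gives g(k) = 5k - 3.
Then g(-2) = -13.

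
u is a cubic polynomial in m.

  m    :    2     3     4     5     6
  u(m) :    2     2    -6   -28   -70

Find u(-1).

Write u(m) = am³ + bm² + cm + d; the 5 given values yield a linear system in the 4 coefficients.
Solving, u(m) = -m³ + 5m² - 6m + 2.
Then u(-1) = 14.

14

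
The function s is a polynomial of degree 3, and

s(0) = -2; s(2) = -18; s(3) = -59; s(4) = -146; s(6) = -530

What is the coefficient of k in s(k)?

Write s(k) = ak³ + bk² + ck + d; the 5 given values yield a linear system in the 4 coefficients.
Solving, s(k) = -3k³ + 4k² - 4k - 2.
The coefficient of k is -4.

-4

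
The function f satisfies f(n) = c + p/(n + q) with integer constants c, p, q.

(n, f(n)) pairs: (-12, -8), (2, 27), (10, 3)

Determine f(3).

17

(f(n) − c)(n + q) = p for each data point; the three points give a linear system in c and q, then p follows.
Solving: c = -3, q = 0, p = 60, so f(n) = -3 + 60/(n + 0).
Then f(3) = -3 + 60/3 = 17.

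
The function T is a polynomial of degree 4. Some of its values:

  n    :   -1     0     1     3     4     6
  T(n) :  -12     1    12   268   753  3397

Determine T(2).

Write T(n) = an^4 + bn³ + cn² + dn + e; the 6 given values yield a linear system in the 5 coefficients.
Solving, T(n) = 2n^4 + 4n³ - 3n² + 8n + 1.
Then T(2) = 69.

69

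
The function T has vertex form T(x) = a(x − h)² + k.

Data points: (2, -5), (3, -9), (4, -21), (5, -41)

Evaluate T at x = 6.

First differences -4, -12, -20; second difference -8 = 2a, so a = -4.
Expanding, the x-coefficient is −2ah = 8h; matching it to the data gives h = 2, and then k = -5.
So T(x) = -4(x − 2)² − 5.
T(6) = -4·4² − 5 = -69.

-69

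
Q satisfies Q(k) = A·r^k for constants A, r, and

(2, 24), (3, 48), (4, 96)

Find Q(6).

384

Consecutive ratio: 48/24 = 2, and 96/48 = 2, so r = 2.
Then A·2^2 = 24 gives A = 6, and Q(k) = 6·2^k.
Q(6) = 6·2^6 = 384.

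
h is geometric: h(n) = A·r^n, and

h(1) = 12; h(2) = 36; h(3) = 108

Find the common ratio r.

3

Consecutive ratio: 36/12 = 3, and 108/36 = 3, so r = 3.
Then A·3^1 = 12 gives A = 4, and h(n) = 4·3^n.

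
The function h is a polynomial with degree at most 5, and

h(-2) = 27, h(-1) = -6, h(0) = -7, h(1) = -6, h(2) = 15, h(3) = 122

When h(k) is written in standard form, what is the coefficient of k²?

-1

First differences: -33, -1, 1, 21, 107. Second differences: 32, 2, 20, 86. Third differences: -30, 18, 66. Fourth differences: 48, 48.
Level-4 differences are constant, so h has degree 4.
Fitting a degree-4 polynomial gives h(k) = 2k^4 - k³ - k² + k - 7.
The coefficient of k² is -1.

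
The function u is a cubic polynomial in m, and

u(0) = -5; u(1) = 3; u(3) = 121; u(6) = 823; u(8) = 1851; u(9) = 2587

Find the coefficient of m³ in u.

Write u(m) = am³ + bm² + cm + d; the 6 given values yield a linear system in the 4 coefficients.
Solving, u(m) = 3m³ + 5m² - 5.
The coefficient of m³ is 3.

3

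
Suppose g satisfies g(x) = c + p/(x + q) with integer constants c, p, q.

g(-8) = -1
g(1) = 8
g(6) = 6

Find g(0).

9

(g(x) − c)(x + q) = p for each data point; the three points give a linear system in c and q, then p follows.
Solving: c = 4, q = 4, p = 20, so g(x) = 4 + 20/(x + 4).
Then g(0) = 4 + 20/4 = 9.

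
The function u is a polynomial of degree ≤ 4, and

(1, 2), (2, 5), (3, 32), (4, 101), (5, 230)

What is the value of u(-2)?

First differences: 3, 27, 69, 129. Second differences: 24, 42, 60. Third differences: 18, 18.
Level-3 differences are constant, so u has degree 3.
Fitting a degree-3 polynomial gives u(x) = 3x³ - 6x² + 5.
Then u(-2) = -43.

-43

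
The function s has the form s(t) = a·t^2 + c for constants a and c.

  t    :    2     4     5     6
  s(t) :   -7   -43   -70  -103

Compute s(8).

-187

From s(2) = -7 and s(4) = -43: 4a + c = -7 and 16a + c = -43.
Subtracting: 12a = -36, so a = -3; then c = -7 − (-3)·4 = 5.
So s(t) = -3t² + 5, and s(8) = -187.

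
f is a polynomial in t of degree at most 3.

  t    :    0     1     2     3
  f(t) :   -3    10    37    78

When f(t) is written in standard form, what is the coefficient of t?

6

First differences: 13, 27, 41. Second differences: 14, 14.
Level-2 differences are constant, so f has degree 2.
Fitting a degree-2 polynomial gives f(t) = 7t² + 6t - 3.
The coefficient of t is 6.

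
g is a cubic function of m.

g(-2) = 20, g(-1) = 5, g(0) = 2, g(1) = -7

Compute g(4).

Write g(m) = am³ + bm² + cm + d; the 4 given values yield a linear system in the 4 coefficients.
Solving, g(m) = -3m³ - 3m² - 3m + 2.
Then g(4) = -250.

-250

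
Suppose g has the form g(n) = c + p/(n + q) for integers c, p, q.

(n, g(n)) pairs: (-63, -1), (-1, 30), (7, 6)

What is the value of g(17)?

3

(g(n) − c)(n + q) = p for each data point; the three points give a linear system in c and q, then p follows.
Solving: c = 0, q = 3, p = 60, so g(n) = 60/(n + 3).
Then g(17) = 0 + 60/20 = 3.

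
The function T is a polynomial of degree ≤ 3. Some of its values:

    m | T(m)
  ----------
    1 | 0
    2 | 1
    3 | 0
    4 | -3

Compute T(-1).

First differences: 1, -1, -3. Second differences: -2, -2.
Level-2 differences are constant, so T has degree 2.
Fitting a degree-2 polynomial gives T(m) = -m² + 4m - 3.
Then T(-1) = -8.

-8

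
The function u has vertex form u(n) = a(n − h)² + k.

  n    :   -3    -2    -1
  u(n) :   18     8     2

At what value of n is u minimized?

First differences -10, -6; second difference 4 = 2a, so a = 2.
Expanding, the n-coefficient is −2ah = -4h; matching it to the data gives h = 0, and then k = 0.
So u(n) = 2(n + 0)² + 0.
Hence h = 0.

0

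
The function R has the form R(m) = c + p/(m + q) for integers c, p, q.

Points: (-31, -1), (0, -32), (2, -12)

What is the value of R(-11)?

1

(R(m) − c)(m + q) = p for each data point; the three points give a linear system in c and q, then p follows.
Solving: c = -2, q = 1, p = -30, so R(m) = -2 − 30/(m + 1).
Then R(-11) = -2 − 30/(-10) = 1.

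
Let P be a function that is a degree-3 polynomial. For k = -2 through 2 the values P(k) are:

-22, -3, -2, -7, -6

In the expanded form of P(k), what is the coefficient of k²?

-3

Write P(k) = ak³ + bk² + ck + d; the 5 given values yield a linear system in the 4 coefficients.
Solving, P(k) = 2k³ - 3k² - 4k - 2.
The coefficient of k² is -3.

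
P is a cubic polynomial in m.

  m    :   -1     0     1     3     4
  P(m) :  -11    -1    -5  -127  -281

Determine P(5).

Write P(m) = am³ + bm² + cm + d; the 5 given values yield a linear system in the 4 coefficients.
Solving, P(m) = -3m³ - 7m² + 6m - 1.
Then P(5) = -521.

-521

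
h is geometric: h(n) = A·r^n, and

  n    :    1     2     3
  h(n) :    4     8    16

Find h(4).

32

Consecutive ratio: 8/4 = 2, and 16/8 = 2, so r = 2.
Then A·2^1 = 4 gives A = 2, and h(n) = 2·2^n.
h(4) = 2·2^4 = 32.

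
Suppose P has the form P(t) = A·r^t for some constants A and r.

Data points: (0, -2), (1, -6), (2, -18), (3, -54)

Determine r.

Consecutive ratio: -6/(-2) = 3, and -18/(-6) = 3, so r = 3.
Then A·3^0 = -2 gives A = -2, and P(t) = -2·3^t.

3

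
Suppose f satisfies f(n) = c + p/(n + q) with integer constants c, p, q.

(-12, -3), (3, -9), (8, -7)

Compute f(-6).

(f(n) − c)(n + q) = p for each data point; the three points give a linear system in c and q, then p follows.
Solving: c = -5, q = 2, p = -20, so f(n) = -5 − 20/(n + 2).
Then f(-6) = -5 − 20/(-4) = 0.

0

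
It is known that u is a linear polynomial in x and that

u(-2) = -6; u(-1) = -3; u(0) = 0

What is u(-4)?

Write u(x) = ax + b; the 3 given values yield a linear system in the 2 coefficients.
Solving, u(x) = 3x.
Then u(-4) = -12.

-12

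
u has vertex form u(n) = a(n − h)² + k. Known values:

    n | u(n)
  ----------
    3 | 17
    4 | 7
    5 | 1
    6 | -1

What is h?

6

First differences -10, -6, -2; second difference 4 = 2a, so a = 2.
Expanding, the n-coefficient is −2ah = -4h; matching it to the data gives h = 6, and then k = -1.
So u(n) = 2(n − 6)² − 1.
Hence h = 6.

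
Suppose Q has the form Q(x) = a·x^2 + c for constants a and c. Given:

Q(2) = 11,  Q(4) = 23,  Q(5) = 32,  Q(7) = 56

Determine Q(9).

From Q(2) = 11 and Q(4) = 23: 4a + c = 11 and 16a + c = 23.
Subtracting: 12a = 12, so a = 1; then c = 11 − 1·4 = 7.
So Q(x) = 1x² + 7, and Q(9) = 88.

88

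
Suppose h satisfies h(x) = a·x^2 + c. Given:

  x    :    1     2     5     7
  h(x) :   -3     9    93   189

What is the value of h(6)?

From h(1) = -3 and h(2) = 9: 1a + c = -3 and 4a + c = 9.
Subtracting: 3a = 12, so a = 4; then c = -3 − 4·1 = -7.
So h(x) = 4x² − 7, and h(6) = 137.

137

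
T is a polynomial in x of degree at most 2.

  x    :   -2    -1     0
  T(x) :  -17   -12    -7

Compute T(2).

First differences: 5, 5.
Level-1 differences are constant, so T has degree 1.
Fitting a degree-1 polynomial gives T(x) = 5x - 7.
Then T(2) = 3.

3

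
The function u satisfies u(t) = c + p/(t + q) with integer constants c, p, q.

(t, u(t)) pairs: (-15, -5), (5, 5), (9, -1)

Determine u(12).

(u(t) − c)(t + q) = p for each data point; the three points give a linear system in c and q, then p follows.
Solving: c = -4, q = -3, p = 18, so u(t) = -4 + 18/(t − 3).
Then u(12) = -4 + 18/9 = -2.

-2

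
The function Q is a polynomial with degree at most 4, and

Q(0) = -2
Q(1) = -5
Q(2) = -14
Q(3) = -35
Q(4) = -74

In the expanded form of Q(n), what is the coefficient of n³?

First differences: -3, -9, -21, -39. Second differences: -6, -12, -18. Third differences: -6, -6.
Level-3 differences are constant, so Q has degree 3.
Fitting a degree-3 polynomial gives Q(n) = -n³ - 2n - 2.
The coefficient of n³ is -1.

-1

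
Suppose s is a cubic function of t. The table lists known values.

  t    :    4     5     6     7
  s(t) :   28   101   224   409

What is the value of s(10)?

Write s(t) = at³ + bt² + ct + d; the 4 given values yield a linear system in the 4 coefficients.
Solving, s(t) = 2t³ - 5t² - 4t - 4.
Then s(10) = 1456.

1456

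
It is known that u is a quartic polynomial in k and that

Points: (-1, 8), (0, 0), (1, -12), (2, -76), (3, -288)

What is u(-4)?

Write u(k) = ak^4 + bk³ + ck² + dk + e; the 5 given values yield a linear system in the 5 coefficients.
Solving, u(k) = -2k^4 - 4k³ - 6k.
Then u(-4) = -232.

-232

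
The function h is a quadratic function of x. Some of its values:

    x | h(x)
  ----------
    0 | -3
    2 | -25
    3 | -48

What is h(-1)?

-4

Write h(x) = ax² + bx + c; the 3 given values yield a linear system in the 3 coefficients.
Solving, h(x) = -4x² - 3x - 3.
Then h(-1) = -4.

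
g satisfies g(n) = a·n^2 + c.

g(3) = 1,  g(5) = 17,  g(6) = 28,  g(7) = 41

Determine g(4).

From g(3) = 1 and g(5) = 17: 9a + c = 1 and 25a + c = 17.
Subtracting: 16a = 16, so a = 1; then c = 1 − 1·9 = -8.
So g(n) = 1n² − 8, and g(4) = 8.

8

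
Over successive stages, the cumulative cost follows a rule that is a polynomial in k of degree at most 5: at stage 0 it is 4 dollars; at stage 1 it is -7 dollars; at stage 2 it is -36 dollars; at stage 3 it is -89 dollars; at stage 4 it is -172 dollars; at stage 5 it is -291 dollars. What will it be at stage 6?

Write the value at k as T(k).
Write T(k) = ak^5 + bk^4 + ck³ + dk² + ek + p; the 6 given values yield a linear system in the 6 coefficients.
Solving, the top 2 coefficients vanish, and T(k) = -k³ - 6k² - 4k + 4.
Then T(6) = -452.

-452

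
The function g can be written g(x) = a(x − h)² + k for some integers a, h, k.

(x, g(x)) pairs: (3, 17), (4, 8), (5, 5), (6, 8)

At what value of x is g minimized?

First differences -9, -3, 3; second difference 6 = 2a, so a = 3.
Expanding, the x-coefficient is −2ah = -6h; matching it to the data gives h = 5, and then k = 5.
So g(x) = 3(x − 5)² + 5.
Hence h = 5.

5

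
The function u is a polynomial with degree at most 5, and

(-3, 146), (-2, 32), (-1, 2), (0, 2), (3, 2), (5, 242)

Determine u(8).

Write u(k) = ak^5 + bk^4 + ck³ + dk² + ek + p; the 6 given values yield a linear system in the 6 coefficients.
Solving, the leading coefficient vanishes, and u(k) = k^4 - 3k³ - k² + 3k + 2.
Then u(8) = 2522.

2522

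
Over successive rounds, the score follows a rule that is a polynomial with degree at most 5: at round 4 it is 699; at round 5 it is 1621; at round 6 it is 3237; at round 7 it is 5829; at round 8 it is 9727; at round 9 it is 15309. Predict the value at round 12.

Write the value at m as h(m).
First differences: 922, 1616, 2592, 3898, 5582. Second differences: 694, 976, 1306, 1684. Third differences: 282, 330, 378. Fourth differences: 48, 48.
Level-4 differences are constant, so h has degree 4.
Fitting a degree-4 polynomial gives h(m) = 2m^4 + 3m³ + m - 9.
Then h(12) = 46659.

46659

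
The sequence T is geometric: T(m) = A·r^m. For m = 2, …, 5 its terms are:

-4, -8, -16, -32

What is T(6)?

-64

Consecutive ratio: -8/(-4) = 2, and -16/(-8) = 2, so r = 2.
Then A·2^2 = -4 gives A = -1, and T(m) = -1·2^m.
T(6) = -1·2^6 = -64.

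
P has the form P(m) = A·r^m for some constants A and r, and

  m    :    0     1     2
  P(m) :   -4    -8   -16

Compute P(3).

Consecutive ratio: -8/(-4) = 2, and -16/(-8) = 2, so r = 2.
Then A·2^0 = -4 gives A = -4, and P(m) = -4·2^m.
P(3) = -4·2^3 = -32.

-32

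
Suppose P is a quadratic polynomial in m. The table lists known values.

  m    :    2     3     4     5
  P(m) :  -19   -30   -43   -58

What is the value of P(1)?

First differences: -11, -13, -15. Second differences: -2, -2.
Level-2 differences are constant, so P has degree 2.
Fitting a degree-2 polynomial gives P(m) = -m² - 6m - 3.
Then P(1) = -10.

-10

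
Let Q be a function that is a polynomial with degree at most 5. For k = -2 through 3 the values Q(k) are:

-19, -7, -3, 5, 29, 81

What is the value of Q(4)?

First differences: 12, 4, 8, 24, 52. Second differences: -8, 4, 16, 28. Third differences: 12, 12, 12.
Level-3 differences are constant, so Q has degree 3.
Fitting a degree-3 polynomial gives Q(k) = 2k³ + 2k² + 4k - 3.
Then Q(4) = 173.

173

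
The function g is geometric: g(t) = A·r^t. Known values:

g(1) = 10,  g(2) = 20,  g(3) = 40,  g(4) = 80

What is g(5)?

160

Consecutive ratio: 20/10 = 2, and 40/20 = 2, so r = 2.
Then A·2^1 = 10 gives A = 5, and g(t) = 5·2^t.
g(5) = 5·2^5 = 160.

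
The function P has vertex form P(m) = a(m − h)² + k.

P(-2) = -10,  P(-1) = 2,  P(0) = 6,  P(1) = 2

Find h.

0

First differences 12, 4, -4; second difference -8 = 2a, so a = -4.
Expanding, the m-coefficient is −2ah = 8h; matching it to the data gives h = 0, and then k = 6.
So P(m) = -4(m + 0)² + 6.
Hence h = 0.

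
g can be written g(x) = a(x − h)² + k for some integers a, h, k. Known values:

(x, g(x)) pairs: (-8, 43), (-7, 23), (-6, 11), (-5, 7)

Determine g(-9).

71

First differences -20, -12, -4; second difference 8 = 2a, so a = 4.
Expanding, the x-coefficient is −2ah = -8h; matching it to the data gives h = -5, and then k = 7.
So g(x) = 4(x + 5)² + 7.
g(-9) = 4·(-4)² + 7 = 71.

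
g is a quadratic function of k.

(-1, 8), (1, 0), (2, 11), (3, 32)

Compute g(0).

-1

Write g(k) = ak² + bk + c; the 4 given values yield a linear system in the 3 coefficients.
Solving, g(k) = 5k² - 4k - 1.
Then g(0) = -1.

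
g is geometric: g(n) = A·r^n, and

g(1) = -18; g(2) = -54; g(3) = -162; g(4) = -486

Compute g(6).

Consecutive ratio: -54/(-18) = 3, and -162/(-54) = 3, so r = 3.
Then A·3^1 = -18 gives A = -6, and g(n) = -6·3^n.
g(6) = -6·3^6 = -4374.

-4374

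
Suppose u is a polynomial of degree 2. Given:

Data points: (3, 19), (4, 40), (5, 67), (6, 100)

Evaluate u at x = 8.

Write u(x) = ax² + bx + c; the 4 given values yield a linear system in the 3 coefficients.
Solving, u(x) = 3x² - 8.
Then u(8) = 184.

184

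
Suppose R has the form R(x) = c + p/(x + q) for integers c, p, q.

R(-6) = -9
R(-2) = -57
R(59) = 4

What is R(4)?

15

(R(x) − c)(x + q) = p for each data point; the three points give a linear system in c and q, then p follows.
Solving: c = 3, q = 1, p = 60, so R(x) = 3 + 60/(x + 1).
Then R(4) = 3 + 60/5 = 15.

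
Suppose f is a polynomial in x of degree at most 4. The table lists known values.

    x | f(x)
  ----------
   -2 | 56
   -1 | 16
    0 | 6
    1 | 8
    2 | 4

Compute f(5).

First differences: -40, -10, 2, -4. Second differences: 30, 12, -6. Third differences: -18, -18.
Level-3 differences are constant, so f has degree 3.
Fitting a degree-3 polynomial gives f(x) = -3x³ + 6x² - x + 6.
Then f(5) = -224.

-224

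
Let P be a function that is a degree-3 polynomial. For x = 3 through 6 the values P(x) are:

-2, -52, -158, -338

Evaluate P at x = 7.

-610

Write P(x) = ax³ + bx² + cx + d; the 4 given values yield a linear system in the 4 coefficients.
Solving, P(x) = -3x³ + 8x² + 5x - 8.
Then P(7) = -610.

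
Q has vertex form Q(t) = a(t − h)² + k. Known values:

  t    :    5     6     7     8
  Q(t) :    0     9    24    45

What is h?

First differences 9, 15, 21; second difference 6 = 2a, so a = 3.
Expanding, the t-coefficient is −2ah = -6h; matching it to the data gives h = 4, and then k = -3.
So Q(t) = 3(t − 4)² − 3.
Hence h = 4.

4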